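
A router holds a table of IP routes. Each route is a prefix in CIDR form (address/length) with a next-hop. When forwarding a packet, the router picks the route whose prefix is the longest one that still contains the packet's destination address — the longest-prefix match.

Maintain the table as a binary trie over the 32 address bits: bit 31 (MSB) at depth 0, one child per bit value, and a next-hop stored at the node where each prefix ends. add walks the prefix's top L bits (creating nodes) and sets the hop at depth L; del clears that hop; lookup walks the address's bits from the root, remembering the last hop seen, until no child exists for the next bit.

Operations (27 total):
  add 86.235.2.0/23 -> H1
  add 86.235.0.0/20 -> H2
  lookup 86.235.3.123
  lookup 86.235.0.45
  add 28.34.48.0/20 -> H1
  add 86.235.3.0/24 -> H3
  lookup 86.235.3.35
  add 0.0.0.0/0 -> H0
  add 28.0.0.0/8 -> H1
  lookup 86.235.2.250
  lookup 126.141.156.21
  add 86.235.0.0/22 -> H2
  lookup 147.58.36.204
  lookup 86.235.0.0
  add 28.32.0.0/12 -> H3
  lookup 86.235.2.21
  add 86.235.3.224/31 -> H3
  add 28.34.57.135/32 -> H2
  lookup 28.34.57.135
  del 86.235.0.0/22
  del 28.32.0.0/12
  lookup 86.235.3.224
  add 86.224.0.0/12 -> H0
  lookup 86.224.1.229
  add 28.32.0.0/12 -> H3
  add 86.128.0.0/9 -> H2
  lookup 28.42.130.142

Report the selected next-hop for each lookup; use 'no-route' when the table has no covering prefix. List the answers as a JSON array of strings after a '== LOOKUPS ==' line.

Process each operation:
  + 86.235.2.0/23 (H1) depth=23
  + 86.235.0.0/20 (H2) depth=20
  ? 86.235.3.123  path d0:-→d1:-→d2:-→d3:-→d4:-→d5:-→d6:-→d7:-→d8:-→d9:-→d10:-→d11:-→d12:-→d13:-→d14:-→d15:-→d16:-→d17:-→d18:-→d19:-→d20:H2→d21:-→d22:-→d23:H1  best=H1
  ? 86.235.0.45  path d0:-→d1:-→d2:-→d3:-→d4:-→d5:-→d6:-→d7:-→d8:-→d9:-→d10:-→d11:-→d12:-→d13:-→d14:-→d15:-→d16:-→d17:-→d18:-→d19:-→d20:H2→d21:-→d22:-  best=H2
  + 28.34.48.0/20 (H1) depth=20
  + 86.235.3.0/24 (H3) depth=24
  ? 86.235.3.35  path d0:-→d1:-→d2:-→d3:-→d4:-→d5:-→d6:-→d7:-→d8:-→d9:-→d10:-→d11:-→d12:-→d13:-→d14:-→d15:-→d16:-→d17:-→d18:-→d19:-→d20:H2→d21:-→d22:-→d23:H1→d24:H3  best=H3
  + 0.0.0.0/0 (H0) depth=0
  + 28.0.0.0/8 (H1) depth=8
  ? 86.235.2.250  path d0:H0→d1:-→d2:-→d3:-→d4:-→d5:-→d6:-→d7:-→d8:-→d9:-→d10:-→d11:-→d12:-→d13:-→d14:-→d15:-→d16:-→d17:-→d18:-→d19:-→d20:H2→d21:-→d22:-→d23:H1  best=H1
  ? 126.141.156.21  path d0:H0→d1:-→d2:-  best=H0
  + 86.235.0.0/22 (H2) depth=22
  ? 147.58.36.204  path d0:H0  best=H0
  ? 86.235.0.0  path d0:H0→d1:-→d2:-→d3:-→d4:-→d5:-→d6:-→d7:-→d8:-→d9:-→d10:-→d11:-→d12:-→d13:-→d14:-→d15:-→d16:-→d17:-→d18:-→d19:-→d20:H2→d21:-→d22:H2  best=H2
  + 28.32.0.0/12 (H3) depth=12
  ? 86.235.2.21  path d0:H0→d1:-→d2:-→d3:-→d4:-→d5:-→d6:-→d7:-→d8:-→d9:-→d10:-→d11:-→d12:-→d13:-→d14:-→d15:-→d16:-→d17:-→d18:-→d19:-→d20:H2→d21:-→d22:H2→d23:H1  best=H1
  + 86.235.3.224/31 (H3) depth=31
  + 28.34.57.135/32 (H2) depth=32
  ? 28.34.57.135  path d0:H0→d1:-→d2:-→d3:-→d4:-→d5:-→d6:-→d7:-→d8:H1→d9:-→d10:-→d11:-→d12:H3→d13:-→d14:-→d15:-→d16:-→d17:-→d18:-→d19:-→d20:H1→d21:-→d22:-→d23:-→d24:-→d25:-→d26:-→d27:-→d28:-→d29:-→d30:-→d31:-→d32:H2  best=H2
  - 86.235.0.0/22 clear@22
  - 28.32.0.0/12 clear@12
  ? 86.235.3.224  path d0:H0→d1:-→d2:-→d3:-→d4:-→d5:-→d6:-→d7:-→d8:-→d9:-→d10:-→d11:-→d12:-→d13:-→d14:-→d15:-→d16:-→d17:-→d18:-→d19:-→d20:H2→d21:-→d22:-→d23:H1→d24:H3→d25:-→d26:-→d27:-→d28:-→d29:-→d30:-→d31:H3  best=H3
  + 86.224.0.0/12 (H0) depth=12
  ? 86.224.1.229  path d0:H0→d1:-→d2:-→d3:-→d4:-→d5:-→d6:-→d7:-→d8:-→d9:-→d10:-→d11:-→d12:H0  best=H0
  + 28.32.0.0/12 (H3) depth=12
  + 86.128.0.0/9 (H2) depth=9
  ? 28.42.130.142  path d0:H0→d1:-→d2:-→d3:-→d4:-→d5:-→d6:-→d7:-→d8:H1→d9:-→d10:-→d11:-→d12:H3  best=H3

== LOOKUPS ==
["H1","H2","H3","H1","H0","H0","H2","H1","H2","H3","H0","H3"]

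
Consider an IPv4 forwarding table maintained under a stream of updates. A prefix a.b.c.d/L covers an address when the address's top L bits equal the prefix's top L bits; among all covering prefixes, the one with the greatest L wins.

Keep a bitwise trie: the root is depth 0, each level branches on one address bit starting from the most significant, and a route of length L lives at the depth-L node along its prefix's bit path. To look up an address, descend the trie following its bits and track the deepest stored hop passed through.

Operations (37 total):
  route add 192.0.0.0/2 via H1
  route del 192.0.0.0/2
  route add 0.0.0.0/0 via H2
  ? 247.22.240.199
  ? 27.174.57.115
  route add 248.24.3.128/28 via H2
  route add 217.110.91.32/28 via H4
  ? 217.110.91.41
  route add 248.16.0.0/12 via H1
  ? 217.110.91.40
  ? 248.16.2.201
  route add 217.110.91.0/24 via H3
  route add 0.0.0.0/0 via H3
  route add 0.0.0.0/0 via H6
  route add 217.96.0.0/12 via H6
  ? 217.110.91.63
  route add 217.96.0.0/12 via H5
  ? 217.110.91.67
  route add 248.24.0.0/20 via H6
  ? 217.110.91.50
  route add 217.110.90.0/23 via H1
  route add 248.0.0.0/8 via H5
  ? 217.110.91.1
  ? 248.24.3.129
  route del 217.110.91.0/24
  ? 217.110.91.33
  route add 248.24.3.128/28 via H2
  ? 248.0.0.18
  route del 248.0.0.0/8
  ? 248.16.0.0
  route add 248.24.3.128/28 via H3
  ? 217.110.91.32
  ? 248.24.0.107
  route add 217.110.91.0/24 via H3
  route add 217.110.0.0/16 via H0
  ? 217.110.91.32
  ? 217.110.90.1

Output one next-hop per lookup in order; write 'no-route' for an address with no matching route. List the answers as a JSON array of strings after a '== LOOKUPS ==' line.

Apply in order:
  add 192.0.0.0/2 -> H1 at depth 2
  - 192.0.0.0/2 clear@2
  add 0.0.0.0/0 -> H2 at depth 0
  lookup 247.22.240.199: bits 11 walk d0:H2→d1:-→d2:- -> H2
  lookup 27.174.57.115: bits ε walk d0:H2 -> H2
  add 248.24.3.128/28 -> H2 at depth 28
  add 217.110.91.32/28 -> H4 at depth 28
  lookup 217.110.91.41: bits 1101100101101110010110110010 walk d0:H2→d1:-→d2:-→d3:-→d4:-→d5:-→d6:-→d7:-→d8:-→d9:-→d10:-→d11:-→d12:-→d13:-→d14:-→d15:-→d16:-→d17:-→d18:-→d19:-→d20:-→d21:-→d22:-→d23:-→d24:-→d25:-→d26:-→d27:-→d28:H4 -> H4
  add 248.16.0.0/12 -> H1 at depth 12
  lookup 217.110.91.40: bits 1101100101101110010110110010 walk d0:H2→d1:-→d2:-→d3:-→d4:-→d5:-→d6:-→d7:-→d8:-→d9:-→d10:-→d11:-→d12:-→d13:-→d14:-→d15:-→d16:-→d17:-→d18:-→d19:-→d20:-→d21:-→d22:-→d23:-→d24:-→d25:-→d26:-→d27:-→d28:H4 -> H4
  lookup 248.16.2.201: bits 111110000001 walk d0:H2→d1:-→d2:-→d3:-→d4:-→d5:-→d6:-→d7:-→d8:-→d9:-→d10:-→d11:-→d12:H1 -> H1
  add 217.110.91.0/24 -> H3 at depth 24
  add 0.0.0.0/0 -> H3 at depth 0
  add 0.0.0.0/0 -> H6 at depth 0
  add 217.96.0.0/12 -> H6 at depth 12
  lookup 217.110.91.63: bits 110110010110111001011011001 walk d0:H6→d1:-→d2:-→d3:-→d4:-→d5:-→d6:-→d7:-→d8:-→d9:-→d10:-→d11:-→d12:H6→d13:-→d14:-→d15:-→d16:-→d17:-→d18:-→d19:-→d20:-→d21:-→d22:-→d23:-→d24:H3→d25:-→d26:-→d27:- -> H3
  add 217.96.0.0/12 -> H5 at depth 12
  lookup 217.110.91.67: bits 1101100101101110010110110 walk d0:H6→d1:-→d2:-→d3:-→d4:-→d5:-→d6:-→d7:-→d8:-→d9:-→d10:-→d11:-→d12:H5→d13:-→d14:-→d15:-→d16:-→d17:-→d18:-→d19:-→d20:-→d21:-→d22:-→d23:-→d24:H3→d25:- -> H3
  add 248.24.0.0/20 -> H6 at depth 20
  lookup 217.110.91.50: bits 110110010110111001011011001 walk d0:H6→d1:-→d2:-→d3:-→d4:-→d5:-→d6:-→d7:-→d8:-→d9:-→d10:-→d11:-→d12:H5→d13:-→d14:-→d15:-→d16:-→d17:-→d18:-→d19:-→d20:-→d21:-→d22:-→d23:-→d24:H3→d25:-→d26:-→d27:- -> H3
  add 217.110.90.0/23 -> H1 at depth 23
  add 248.0.0.0/8 -> H5 at depth 8
  lookup 217.110.91.1: bits 11011001011011100101101100 walk d0:H6→d1:-→d2:-→d3:-→d4:-→d5:-→d6:-→d7:-→d8:-→d9:-→d10:-→d11:-→d12:H5→d13:-→d14:-→d15:-→d16:-→d17:-→d18:-→d19:-→d20:-→d21:-→d22:-→d23:H1→d24:H3→d25:-→d26:- -> H3
  lookup 248.24.3.129: bits 1111100000011000000000111000 walk d0:H6→d1:-→d2:-→d3:-→d4:-→d5:-→d6:-→d7:-→d8:H5→d9:-→d10:-→d11:-→d12:H1→d13:-→d14:-→d15:-→d16:-→d17:-→d18:-→d19:-→d20:H6→d21:-→d22:-→d23:-→d24:-→d25:-→d26:-→d27:-→d28:H2 -> H2
  - 217.110.91.0/24 clear@24
  lookup 217.110.91.33: bits 1101100101101110010110110010 walk d0:H6→d1:-→d2:-→d3:-→d4:-→d5:-→d6:-→d7:-→d8:-→d9:-→d10:-→d11:-→d12:H5→d13:-→d14:-→d15:-→d16:-→d17:-→d18:-→d19:-→d20:-→d21:-→d22:-→d23:H1→d24:-→d25:-→d26:-→d27:-→d28:H4 -> H4
  add 248.24.3.128/28 -> H2 at depth 28
  lookup 248.0.0.18: bits 11111000000 walk d0:H6→d1:-→d2:-→d3:-→d4:-→d5:-→d6:-→d7:-→d8:H5→d9:-→d10:-→d11:- -> H5
  - 248.0.0.0/8 clear@8
  lookup 248.16.0.0: bits 111110000001 walk d0:H6→d1:-→d2:-→d3:-→d4:-→d5:-→d6:-→d7:-→d8:-→d9:-→d10:-→d11:-→d12:H1 -> H1
  add 248.24.3.128/28 -> H3 at depth 28
  lookup 217.110.91.32: bits 1101100101101110010110110010 walk d0:H6→d1:-→d2:-→d3:-→d4:-→d5:-→d6:-→d7:-→d8:-→d9:-→d10:-→d11:-→d12:H5→d13:-→d14:-→d15:-→d16:-→d17:-→d18:-→d19:-→d20:-→d21:-→d22:-→d23:H1→d24:-→d25:-→d26:-→d27:-→d28:H4 -> H4
  lookup 248.24.0.107: bits 1111100000011000000000 walk d0:H6→d1:-→d2:-→d3:-→d4:-→d5:-→d6:-→d7:-→d8:-→d9:-→d10:-→d11:-→d12:H1→d13:-→d14:-→d15:-→d16:-→d17:-→d18:-→d19:-→d20:H6→d21:-→d22:- -> H6
  add 217.110.91.0/24 -> H3 at depth 24
  add 217.110.0.0/16 -> H0 at depth 16
  lookup 217.110.91.32: bits 1101100101101110010110110010 walk d0:H6→d1:-→d2:-→d3:-→d4:-→d5:-→d6:-→d7:-→d8:-→d9:-→d10:-→d11:-→d12:H5→d13:-→d14:-→d15:-→d16:H0→d17:-→d18:-→d19:-→d20:-→d21:-→d22:-→d23:H1→d24:H3→d25:-→d26:-→d27:-→d28:H4 -> H4
  lookup 217.110.90.1: bits 11011001011011100101101 walk d0:H6→d1:-→d2:-→d3:-→d4:-→d5:-→d6:-→d7:-→d8:-→d9:-→d10:-→d11:-→d12:H5→d13:-→d14:-→d15:-→d16:H0→d17:-→d18:-→d19:-→d20:-→d21:-→d22:-→d23:H1 -> H1

== LOOKUPS ==
["H2","H2","H4","H4","H1","H3","H3","H3","H3","H2","H4","H5","H1","H4","H6","H4","H1"]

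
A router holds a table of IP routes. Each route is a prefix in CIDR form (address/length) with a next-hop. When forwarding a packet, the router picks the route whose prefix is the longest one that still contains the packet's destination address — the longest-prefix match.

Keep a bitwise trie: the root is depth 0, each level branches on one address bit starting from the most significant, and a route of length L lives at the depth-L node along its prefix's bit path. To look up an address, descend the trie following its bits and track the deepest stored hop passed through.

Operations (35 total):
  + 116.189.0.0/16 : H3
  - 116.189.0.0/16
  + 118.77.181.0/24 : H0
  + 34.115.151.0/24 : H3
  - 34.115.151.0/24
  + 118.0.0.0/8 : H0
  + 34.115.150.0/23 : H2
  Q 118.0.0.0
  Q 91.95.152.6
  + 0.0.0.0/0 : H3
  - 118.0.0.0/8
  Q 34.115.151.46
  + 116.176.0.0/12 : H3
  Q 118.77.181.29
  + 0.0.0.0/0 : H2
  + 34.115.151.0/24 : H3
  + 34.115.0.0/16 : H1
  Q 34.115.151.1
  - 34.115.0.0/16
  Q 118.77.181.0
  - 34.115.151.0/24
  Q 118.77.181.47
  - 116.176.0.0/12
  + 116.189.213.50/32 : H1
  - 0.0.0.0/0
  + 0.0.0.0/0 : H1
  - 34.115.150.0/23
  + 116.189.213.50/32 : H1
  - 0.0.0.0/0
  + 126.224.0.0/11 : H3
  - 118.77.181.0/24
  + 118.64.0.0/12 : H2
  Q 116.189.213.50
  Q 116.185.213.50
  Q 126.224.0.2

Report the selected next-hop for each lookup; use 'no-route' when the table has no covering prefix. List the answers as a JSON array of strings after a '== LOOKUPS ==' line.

Process each operation:
  + 116.189.0.0/16 (H3) depth=16
  - 116.189.0.0/16 clear@16
  + 118.77.181.0/24 (H0) depth=24
  + 34.115.151.0/24 (H3) depth=24
  - 34.115.151.0/24 clear@24
  + 118.0.0.0/8 (H0) depth=8
  + 34.115.150.0/23 (H2) depth=23
  lookup 118.0.0.0: bits 011101100 walk d0:-→d1:-→d2:-→d3:-→d4:-→d5:-→d6:-→d7:-→d8:H0→d9:- -> H0
  lookup 91.95.152.6: bits 01 walk d0:-→d1:-→d2:- -> no-route
  + 0.0.0.0/0 (H3) depth=0
  - 118.0.0.0/8 clear@8
  lookup 34.115.151.46: bits 001000100111001110010111 walk d0:H3→d1:-→d2:-→d3:-→d4:-→d5:-→d6:-→d7:-→d8:-→d9:-→d10:-→d11:-→d12:-→d13:-→d14:-→d15:-→d16:-→d17:-→d18:-→d19:-→d20:-→d21:-→d22:-→d23:H2→d24:- -> H2
  + 116.176.0.0/12 (H3) depth=12
  lookup 118.77.181.29: bits 011101100100110110110101 walk d0:H3→d1:-→d2:-→d3:-→d4:-→d5:-→d6:-→d7:-→d8:-→d9:-→d10:-→d11:-→d12:-→d13:-→d14:-→d15:-→d16:-→d17:-→d18:-→d19:-→d20:-→d21:-→d22:-→d23:-→d24:H0 -> H0
  + 0.0.0.0/0 (H2) depth=0
  + 34.115.151.0/24 (H3) depth=24
  + 34.115.0.0/16 (H1) depth=16
  lookup 34.115.151.1: bits 001000100111001110010111 walk d0:H2→d1:-→d2:-→d3:-→d4:-→d5:-→d6:-→d7:-→d8:-→d9:-→d10:-→d11:-→d12:-→d13:-→d14:-→d15:-→d16:H1→d17:-→d18:-→d19:-→d20:-→d21:-→d22:-→d23:H2→d24:H3 -> H3
  - 34.115.0.0/16 clear@16
  lookup 118.77.181.0: bits 011101100100110110110101 walk d0:H2→d1:-→d2:-→d3:-→d4:-→d5:-→d6:-→d7:-→d8:-→d9:-→d10:-→d11:-→d12:-→d13:-→d14:-→d15:-→d16:-→d17:-→d18:-→d19:-→d20:-→d21:-→d22:-→d23:-→d24:H0 -> H0
  - 34.115.151.0/24 clear@24
  lookup 118.77.181.47: bits 011101100100110110110101 walk d0:H2→d1:-→d2:-→d3:-→d4:-→d5:-→d6:-→d7:-→d8:-→d9:-→d10:-→d11:-→d12:-→d13:-→d14:-→d15:-→d16:-→d17:-→d18:-→d19:-→d20:-→d21:-→d22:-→d23:-→d24:H0 -> H0
  - 116.176.0.0/12 clear@12
  + 116.189.213.50/32 (H1) depth=32
  - 0.0.0.0/0 clear@0
  + 0.0.0.0/0 (H1) depth=0
  - 34.115.150.0/23 clear@23
  + 116.189.213.50/32 (H1) depth=32
  - 0.0.0.0/0 clear@0
  + 126.224.0.0/11 (H3) depth=11
  - 118.77.181.0/24 clear@24
  + 118.64.0.0/12 (H2) depth=12
  lookup 116.189.213.50: bits 01110100101111011101010100110010 walk d0:-→d1:-→d2:-→d3:-→d4:-→d5:-→d6:-→d7:-→d8:-→d9:-→d10:-→d11:-→d12:-→d13:-→d14:-→d15:-→d16:-→d17:-→d18:-→d19:-→d20:-→d21:-→d22:-→d23:-→d24:-→d25:-→d26:-→d27:-→d28:-→d29:-→d30:-→d31:-→d32:H1 -> H1
  lookup 116.185.213.50: bits 0111010010111 walk d0:-→d1:-→d2:-→d3:-→d4:-→d5:-→d6:-→d7:-→d8:-→d9:-→d10:-→d11:-→d12:-→d13:- -> no-route
  lookup 126.224.0.2: bits 01111110111 walk d0:-→d1:-→d2:-→d3:-→d4:-→d5:-→d6:-→d7:-→d8:-→d9:-→d10:-→d11:H3 -> H3

== LOOKUPS ==
["H0","no-route","H2","H0","H3","H0","H0","H1","no-route","H3"]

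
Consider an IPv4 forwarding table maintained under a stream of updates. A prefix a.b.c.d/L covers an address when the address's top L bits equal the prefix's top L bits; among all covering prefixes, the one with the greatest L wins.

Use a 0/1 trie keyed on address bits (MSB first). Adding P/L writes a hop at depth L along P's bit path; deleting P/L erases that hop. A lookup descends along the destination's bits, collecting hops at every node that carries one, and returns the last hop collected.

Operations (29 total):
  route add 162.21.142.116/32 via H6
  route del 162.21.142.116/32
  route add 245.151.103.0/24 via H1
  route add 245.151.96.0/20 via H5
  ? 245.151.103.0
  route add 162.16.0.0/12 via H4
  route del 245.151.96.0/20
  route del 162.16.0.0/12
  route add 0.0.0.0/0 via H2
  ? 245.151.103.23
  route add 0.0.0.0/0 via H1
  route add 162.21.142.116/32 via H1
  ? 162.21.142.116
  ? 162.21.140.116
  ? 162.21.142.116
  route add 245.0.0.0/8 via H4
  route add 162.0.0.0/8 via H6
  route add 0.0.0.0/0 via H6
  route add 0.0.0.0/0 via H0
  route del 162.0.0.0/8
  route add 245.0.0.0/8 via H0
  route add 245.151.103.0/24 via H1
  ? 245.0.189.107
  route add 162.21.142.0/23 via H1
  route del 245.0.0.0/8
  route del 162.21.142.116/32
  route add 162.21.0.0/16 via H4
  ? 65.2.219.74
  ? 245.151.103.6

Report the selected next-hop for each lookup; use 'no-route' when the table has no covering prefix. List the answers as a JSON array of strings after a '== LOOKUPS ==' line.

Trace:
  add 162.21.142.116/32 -> H6 at depth 32
  - 162.21.142.116/32 clear@32
  add 245.151.103.0/24 -> H1 at depth 24
  add 245.151.96.0/20 -> H5 at depth 20
  ? 245.151.103.0  path d0:-→d1:-→d2:-→d3:-→d4:-→d5:-→d6:-→d7:-→d8:-→d9:-→d10:-→d11:-→d12:-→d13:-→d14:-→d15:-→d16:-→d17:-→d18:-→d19:-→d20:H5→d21:-→d22:-→d23:-→d24:H1  best=H1
  add 162.16.0.0/12 -> H4 at depth 12
  - 245.151.96.0/20 clear@20
  - 162.16.0.0/12 clear@12
  add 0.0.0.0/0 -> H2 at depth 0
  ? 245.151.103.23  path d0:H2→d1:-→d2:-→d3:-→d4:-→d5:-→d6:-→d7:-→d8:-→d9:-→d10:-→d11:-→d12:-→d13:-→d14:-→d15:-→d16:-→d17:-→d18:-→d19:-→d20:-→d21:-→d22:-→d23:-→d24:H1  best=H1
  add 0.0.0.0/0 -> H1 at depth 0
  add 162.21.142.116/32 -> H1 at depth 32
  ? 162.21.142.116  path d0:H1→d1:-→d2:-→d3:-→d4:-→d5:-→d6:-→d7:-→d8:-→d9:-→d10:-→d11:-→d12:-→d13:-→d14:-→d15:-→d16:-→d17:-→d18:-→d19:-→d20:-→d21:-→d22:-→d23:-→d24:-→d25:-→d26:-→d27:-→d28:-→d29:-→d30:-→d31:-→d32:H1  best=H1
  ? 162.21.140.116  path d0:H1→d1:-→d2:-→d3:-→d4:-→d5:-→d6:-→d7:-→d8:-→d9:-→d10:-→d11:-→d12:-→d13:-→d14:-→d15:-→d16:-→d17:-→d18:-→d19:-→d20:-→d21:-→d22:-  best=H1
  ? 162.21.142.116  path d0:H1→d1:-→d2:-→d3:-→d4:-→d5:-→d6:-→d7:-→d8:-→d9:-→d10:-→d11:-→d12:-→d13:-→d14:-→d15:-→d16:-→d17:-→d18:-→d19:-→d20:-→d21:-→d22:-→d23:-→d24:-→d25:-→d26:-→d27:-→d28:-→d29:-→d30:-→d31:-→d32:H1  best=H1
  add 245.0.0.0/8 -> H4 at depth 8
  add 162.0.0.0/8 -> H6 at depth 8
  add 0.0.0.0/0 -> H6 at depth 0
  add 0.0.0.0/0 -> H0 at depth 0
  - 162.0.0.0/8 clear@8
  add 245.0.0.0/8 -> H0 at depth 8
  add 245.151.103.0/24 -> H1 at depth 24
  ? 245.0.189.107  path d0:H0→d1:-→d2:-→d3:-→d4:-→d5:-→d6:-→d7:-→d8:H0  best=H0
  add 162.21.142.0/23 -> H1 at depth 23
  - 245.0.0.0/8 clear@8
  - 162.21.142.116/32 clear@32
  add 162.21.0.0/16 -> H4 at depth 16
  ? 65.2.219.74  path d0:H0  best=H0
  ? 245.151.103.6  path d0:H0→d1:-→d2:-→d3:-→d4:-→d5:-→d6:-→d7:-→d8:-→d9:-→d10:-→d11:-→d12:-→d13:-→d14:-→d15:-→d16:-→d17:-→d18:-→d19:-→d20:-→d21:-→d22:-→d23:-→d24:H1  best=H1

== LOOKUPS ==
["H1","H1","H1","H1","H1","H0","H0","H1"]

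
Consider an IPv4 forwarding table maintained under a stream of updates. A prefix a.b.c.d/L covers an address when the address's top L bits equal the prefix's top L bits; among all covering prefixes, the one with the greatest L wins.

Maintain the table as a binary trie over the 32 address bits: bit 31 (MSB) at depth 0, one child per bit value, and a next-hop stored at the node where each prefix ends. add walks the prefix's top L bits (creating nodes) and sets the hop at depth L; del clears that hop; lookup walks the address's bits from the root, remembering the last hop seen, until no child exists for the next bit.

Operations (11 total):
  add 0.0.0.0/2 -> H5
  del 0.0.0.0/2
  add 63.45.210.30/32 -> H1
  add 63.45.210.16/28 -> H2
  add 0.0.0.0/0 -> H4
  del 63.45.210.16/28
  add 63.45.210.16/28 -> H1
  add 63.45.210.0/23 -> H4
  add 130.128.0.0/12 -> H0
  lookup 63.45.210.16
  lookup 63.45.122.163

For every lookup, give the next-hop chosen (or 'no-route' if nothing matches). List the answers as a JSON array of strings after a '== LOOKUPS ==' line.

Apply in order:
  add 0.0.0.0/2 -> H5 at depth 2
  - 0.0.0.0/2 clear@2
  add 63.45.210.30/32 -> H1 at depth 32
  add 63.45.210.16/28 -> H2 at depth 28
  add 0.0.0.0/0 -> H4 at depth 0
  - 63.45.210.16/28 clear@28
  add 63.45.210.16/28 -> H1 at depth 28
  add 63.45.210.0/23 -> H4 at depth 23
  add 130.128.0.0/12 -> H0 at depth 12
  Q 63.45.210.16: descend 0011111100101101110100100001 ; hops seen [H4,H4,H1] ; pick H1
  Q 63.45.122.163: descend 0011111100101101 ; hops seen [H4] ; pick H4

== LOOKUPS ==
["H1","H4"]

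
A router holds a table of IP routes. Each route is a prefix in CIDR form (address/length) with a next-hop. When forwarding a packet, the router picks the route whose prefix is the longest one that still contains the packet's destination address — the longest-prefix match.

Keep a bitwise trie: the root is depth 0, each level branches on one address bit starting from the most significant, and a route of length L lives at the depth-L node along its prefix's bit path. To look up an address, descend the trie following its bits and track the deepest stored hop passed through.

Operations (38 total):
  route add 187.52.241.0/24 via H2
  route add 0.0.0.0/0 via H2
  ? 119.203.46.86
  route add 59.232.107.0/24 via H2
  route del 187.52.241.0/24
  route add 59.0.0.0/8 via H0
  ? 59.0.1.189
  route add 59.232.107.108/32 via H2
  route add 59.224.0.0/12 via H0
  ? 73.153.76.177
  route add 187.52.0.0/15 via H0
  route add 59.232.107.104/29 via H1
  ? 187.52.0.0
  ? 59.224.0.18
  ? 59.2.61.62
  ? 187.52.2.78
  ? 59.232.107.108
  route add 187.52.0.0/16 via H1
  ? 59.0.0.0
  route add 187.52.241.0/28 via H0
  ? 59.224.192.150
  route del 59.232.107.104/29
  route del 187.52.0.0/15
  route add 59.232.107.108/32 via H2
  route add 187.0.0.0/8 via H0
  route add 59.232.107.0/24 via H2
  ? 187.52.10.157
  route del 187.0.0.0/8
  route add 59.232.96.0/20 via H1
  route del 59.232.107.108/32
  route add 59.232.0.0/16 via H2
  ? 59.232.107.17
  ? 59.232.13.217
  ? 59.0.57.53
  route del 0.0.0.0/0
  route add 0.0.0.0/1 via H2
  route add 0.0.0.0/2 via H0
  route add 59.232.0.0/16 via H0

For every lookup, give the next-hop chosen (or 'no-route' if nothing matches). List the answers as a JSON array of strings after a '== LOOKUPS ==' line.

Apply in order:
  add 187.52.241.0/24 -> H2 at depth 24
  add 0.0.0.0/0 -> H2 at depth 0
  Q 119.203.46.86: descend ε ; hops seen [H2] ; pick H2
  add 59.232.107.0/24 -> H2 at depth 24
  del 187.52.241.0/24 (clear depth 24)
  add 59.0.0.0/8 -> H0 at depth 8
  Q 59.0.1.189: descend 00111011 ; hops seen [H2,H0] ; pick H0
  add 59.232.107.108/32 -> H2 at depth 32
  add 59.224.0.0/12 -> H0 at depth 12
  Q 73.153.76.177: descend 0 ; hops seen [H2] ; pick H2
  add 187.52.0.0/15 -> H0 at depth 15
  add 59.232.107.104/29 -> H1 at depth 29
  Q 187.52.0.0: descend 1011101100110100 ; hops seen [H2,H0] ; pick H0
  Q 59.224.0.18: descend 001110111110 ; hops seen [H2,H0,H0] ; pick H0
  Q 59.2.61.62: descend 00111011 ; hops seen [H2,H0] ; pick H0
  Q 187.52.2.78: descend 1011101100110100 ; hops seen [H2,H0] ; pick H0
  Q 59.232.107.108: descend 00111011111010000110101101101100 ; hops seen [H2,H0,H0,H2,H1,H2] ; pick H2
  add 187.52.0.0/16 -> H1 at depth 16
  Q 59.0.0.0: descend 00111011 ; hops seen [H2,H0] ; pick H0
  add 187.52.241.0/28 -> H0 at depth 28
  Q 59.224.192.150: descend 001110111110 ; hops seen [H2,H0,H0] ; pick H0
  del 59.232.107.104/29 (clear depth 29)
  del 187.52.0.0/15 (clear depth 15)
  add 59.232.107.108/32 -> H2 at depth 32
  add 187.0.0.0/8 -> H0 at depth 8
  add 59.232.107.0/24 -> H2 at depth 24
  Q 187.52.10.157: descend 1011101100110100 ; hops seen [H2,H0,H1] ; pick H1
  del 187.0.0.0/8 (clear depth 8)
  add 59.232.96.0/20 -> H1 at depth 20
  del 59.232.107.108/32 (clear depth 32)
  add 59.232.0.0/16 -> H2 at depth 16
  Q 59.232.107.17: descend 0011101111101000011010110 ; hops seen [H2,H0,H0,H2,H1,H2] ; pick H2
  Q 59.232.13.217: descend 00111011111010000 ; hops seen [H2,H0,H0,H2] ; pick H2
  Q 59.0.57.53: descend 00111011 ; hops seen [H2,H0] ; pick H0
  del 0.0.0.0/0 (clear depth 0)
  add 0.0.0.0/1 -> H2 at depth 1
  add 0.0.0.0/2 -> H0 at depth 2
  add 59.232.0.0/16 -> H0 at depth 16

== LOOKUPS ==
["H2","H0","H2","H0","H0","H0","H0","H2","H0","H0","H1","H2","H2","H0"]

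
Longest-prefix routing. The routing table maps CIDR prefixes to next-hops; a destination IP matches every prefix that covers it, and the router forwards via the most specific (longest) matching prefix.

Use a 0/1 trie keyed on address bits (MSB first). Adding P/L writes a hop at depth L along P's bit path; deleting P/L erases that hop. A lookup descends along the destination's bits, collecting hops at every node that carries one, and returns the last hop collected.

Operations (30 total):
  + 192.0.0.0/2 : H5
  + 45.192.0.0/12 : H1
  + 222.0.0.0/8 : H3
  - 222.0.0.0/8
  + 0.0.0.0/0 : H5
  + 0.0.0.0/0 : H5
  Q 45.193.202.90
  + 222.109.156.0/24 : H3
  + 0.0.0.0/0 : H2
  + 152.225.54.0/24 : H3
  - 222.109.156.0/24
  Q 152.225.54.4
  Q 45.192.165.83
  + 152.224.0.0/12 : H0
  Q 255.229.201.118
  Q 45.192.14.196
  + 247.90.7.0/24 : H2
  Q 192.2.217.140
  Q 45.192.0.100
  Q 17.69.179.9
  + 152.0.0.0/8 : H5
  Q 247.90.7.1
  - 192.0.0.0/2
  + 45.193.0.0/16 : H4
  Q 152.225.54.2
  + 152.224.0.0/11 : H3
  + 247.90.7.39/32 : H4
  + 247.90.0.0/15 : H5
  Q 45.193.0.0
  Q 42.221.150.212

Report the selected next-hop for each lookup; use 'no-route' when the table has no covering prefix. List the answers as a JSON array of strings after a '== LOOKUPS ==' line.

Trace:
  add 192.0.0.0/2 -> H5 at depth 2
  add 45.192.0.0/12 -> H1 at depth 12
  add 222.0.0.0/8 -> H3 at depth 8
  del 222.0.0.0/8 (clear depth 8)
  add 0.0.0.0/0 -> H5 at depth 0
  add 0.0.0.0/0 -> H5 at depth 0
  ? 45.193.202.90  path d0:H5→d1:-→d2:-→d3:-→d4:-→d5:-→d6:-→d7:-→d8:-→d9:-→d10:-→d11:-→d12:H1  best=H1
  add 222.109.156.0/24 -> H3 at depth 24
  add 0.0.0.0/0 -> H2 at depth 0
  add 152.225.54.0/24 -> H3 at depth 24
  del 222.109.156.0/24 (clear depth 24)
  ? 152.225.54.4  path d0:H2→d1:-→d2:-→d3:-→d4:-→d5:-→d6:-→d7:-→d8:-→d9:-→d10:-→d11:-→d12:-→d13:-→d14:-→d15:-→d16:-→d17:-→d18:-→d19:-→d20:-→d21:-→d22:-→d23:-→d24:H3  best=H3
  ? 45.192.165.83  path d0:H2→d1:-→d2:-→d3:-→d4:-→d5:-→d6:-→d7:-→d8:-→d9:-→d10:-→d11:-→d12:H1  best=H1
  add 152.224.0.0/12 -> H0 at depth 12
  ? 255.229.201.118  path d0:H2→d1:-→d2:H5  best=H5
  ? 45.192.14.196  path d0:H2→d1:-→d2:-→d3:-→d4:-→d5:-→d6:-→d7:-→d8:-→d9:-→d10:-→d11:-→d12:H1  best=H1
  add 247.90.7.0/24 -> H2 at depth 24
  ? 192.2.217.140  path d0:H2→d1:-→d2:H5→d3:-  best=H5
  ? 45.192.0.100  path d0:H2→d1:-→d2:-→d3:-→d4:-→d5:-→d6:-→d7:-→d8:-→d9:-→d10:-→d11:-→d12:H1  best=H1
  ? 17.69.179.9  path d0:H2→d1:-→d2:-  best=H2
  add 152.0.0.0/8 -> H5 at depth 8
  ? 247.90.7.1  path d0:H2→d1:-→d2:H5→d3:-→d4:-→d5:-→d6:-→d7:-→d8:-→d9:-→d10:-→d11:-→d12:-→d13:-→d14:-→d15:-→d16:-→d17:-→d18:-→d19:-→d20:-→d21:-→d22:-→d23:-→d24:H2  best=H2
  del 192.0.0.0/2 (clear depth 2)
  add 45.193.0.0/16 -> H4 at depth 16
  ? 152.225.54.2  path d0:H2→d1:-→d2:-→d3:-→d4:-→d5:-→d6:-→d7:-→d8:H5→d9:-→d10:-→d11:-→d12:H0→d13:-→d14:-→d15:-→d16:-→d17:-→d18:-→d19:-→d20:-→d21:-→d22:-→d23:-→d24:H3  best=H3
  add 152.224.0.0/11 -> H3 at depth 11
  add 247.90.7.39/32 -> H4 at depth 32
  add 247.90.0.0/15 -> H5 at depth 15
  ? 45.193.0.0  path d0:H2→d1:-→d2:-→d3:-→d4:-→d5:-→d6:-→d7:-→d8:-→d9:-→d10:-→d11:-→d12:H1→d13:-→d14:-→d15:-→d16:H4  best=H4
  ? 42.221.150.212  path d0:H2→d1:-→d2:-→d3:-→d4:-→d5:-  best=H2

== LOOKUPS ==
["H1","H3","H1","H5","H1","H5","H1","H2","H2","H3","H4","H2"]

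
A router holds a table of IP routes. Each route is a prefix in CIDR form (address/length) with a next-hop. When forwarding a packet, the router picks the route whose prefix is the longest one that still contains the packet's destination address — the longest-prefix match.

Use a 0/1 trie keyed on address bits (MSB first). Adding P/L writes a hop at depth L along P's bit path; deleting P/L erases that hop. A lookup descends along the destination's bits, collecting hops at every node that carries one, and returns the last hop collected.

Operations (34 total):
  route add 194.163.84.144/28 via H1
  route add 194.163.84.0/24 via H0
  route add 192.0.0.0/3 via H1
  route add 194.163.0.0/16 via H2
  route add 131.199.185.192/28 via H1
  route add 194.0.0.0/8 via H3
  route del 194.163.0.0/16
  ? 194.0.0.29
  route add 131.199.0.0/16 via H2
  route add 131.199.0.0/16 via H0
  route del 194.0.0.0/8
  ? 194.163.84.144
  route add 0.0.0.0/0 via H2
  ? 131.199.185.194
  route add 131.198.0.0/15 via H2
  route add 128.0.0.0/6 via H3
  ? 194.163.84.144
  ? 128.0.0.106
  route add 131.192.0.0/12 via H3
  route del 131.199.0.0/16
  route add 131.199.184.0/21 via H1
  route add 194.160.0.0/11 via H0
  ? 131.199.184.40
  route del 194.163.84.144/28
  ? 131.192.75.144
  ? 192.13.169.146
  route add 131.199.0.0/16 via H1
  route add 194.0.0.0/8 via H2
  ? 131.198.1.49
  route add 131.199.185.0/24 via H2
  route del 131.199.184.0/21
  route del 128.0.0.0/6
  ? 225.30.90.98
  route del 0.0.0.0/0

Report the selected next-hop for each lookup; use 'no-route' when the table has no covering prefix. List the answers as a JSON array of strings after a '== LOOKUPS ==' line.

Trace:
  add 194.163.84.144/28 -> H1 at depth 28
  add 194.163.84.0/24 -> H0 at depth 24
  add 192.0.0.0/3 -> H1 at depth 3
  add 194.163.0.0/16 -> H2 at depth 16
  add 131.199.185.192/28 -> H1 at depth 28
  add 194.0.0.0/8 -> H3 at depth 8
  del 194.163.0.0/16 (clear depth 16)
  Q 194.0.0.29: descend 11000010 ; hops seen [H1,H3] ; pick H3
  add 131.199.0.0/16 -> H2 at depth 16
  add 131.199.0.0/16 -> H0 at depth 16
  del 194.0.0.0/8 (clear depth 8)
  Q 194.163.84.144: descend 1100001010100011010101001001 ; hops seen [H1,H0,H1] ; pick H1
  add 0.0.0.0/0 -> H2 at depth 0
  Q 131.199.185.194: descend 1000001111000111101110011100 ; hops seen [H2,H0,H1] ; pick H1
  add 131.198.0.0/15 -> H2 at depth 15
  add 128.0.0.0/6 -> H3 at depth 6
  Q 194.163.84.144: descend 1100001010100011010101001001 ; hops seen [H2,H1,H0,H1] ; pick H1
  Q 128.0.0.106: descend 100000 ; hops seen [H2,H3] ; pick H3
  add 131.192.0.0/12 -> H3 at depth 12
  del 131.199.0.0/16 (clear depth 16)
  add 131.199.184.0/21 -> H1 at depth 21
  add 194.160.0.0/11 -> H0 at depth 11
  Q 131.199.184.40: descend 10000011110001111011100 ; hops seen [H2,H3,H3,H2,H1] ; pick H1
  del 194.163.84.144/28 (clear depth 28)
  Q 131.192.75.144: descend 1000001111000 ; hops seen [H2,H3,H3] ; pick H3
  Q 192.13.169.146: descend 110000 ; hops seen [H2,H1] ; pick H1
  add 131.199.0.0/16 -> H1 at depth 16
  add 194.0.0.0/8 -> H2 at depth 8
  Q 131.198.1.49: descend 100000111100011 ; hops seen [H2,H3,H3,H2] ; pick H2
  add 131.199.185.0/24 -> H2 at depth 24
  del 131.199.184.0/21 (clear depth 21)
  del 128.0.0.0/6 (clear depth 6)
  Q 225.30.90.98: descend 11 ; hops seen [H2] ; pick H2
  del 0.0.0.0/0 (clear depth 0)

== LOOKUPS ==
["H3","H1","H1","H1","H3","H1","H3","H1","H2","H2"]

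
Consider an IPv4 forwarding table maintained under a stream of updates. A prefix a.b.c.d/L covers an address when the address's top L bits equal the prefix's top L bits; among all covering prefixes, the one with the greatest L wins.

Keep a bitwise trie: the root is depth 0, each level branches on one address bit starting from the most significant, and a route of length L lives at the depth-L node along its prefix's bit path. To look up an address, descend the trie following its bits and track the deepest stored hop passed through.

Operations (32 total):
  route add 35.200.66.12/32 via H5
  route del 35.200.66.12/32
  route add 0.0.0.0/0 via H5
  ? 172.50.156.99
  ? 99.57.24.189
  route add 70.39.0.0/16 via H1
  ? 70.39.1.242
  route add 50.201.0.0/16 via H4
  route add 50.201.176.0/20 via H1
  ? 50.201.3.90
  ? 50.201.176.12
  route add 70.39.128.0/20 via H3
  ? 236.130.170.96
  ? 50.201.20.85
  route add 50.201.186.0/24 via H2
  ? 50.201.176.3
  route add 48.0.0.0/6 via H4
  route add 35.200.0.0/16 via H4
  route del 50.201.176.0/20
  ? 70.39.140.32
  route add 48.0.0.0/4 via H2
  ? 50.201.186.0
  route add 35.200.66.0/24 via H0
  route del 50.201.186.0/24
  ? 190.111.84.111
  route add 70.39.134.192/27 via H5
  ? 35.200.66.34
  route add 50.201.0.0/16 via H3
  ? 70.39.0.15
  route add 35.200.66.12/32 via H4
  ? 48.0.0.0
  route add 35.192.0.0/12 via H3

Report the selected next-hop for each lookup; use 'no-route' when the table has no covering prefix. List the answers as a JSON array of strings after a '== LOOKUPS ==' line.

Process each operation:
  + 35.200.66.12/32 (H5) depth=32
  del 35.200.66.12/32 (clear depth 32)
  + 0.0.0.0/0 (H5) depth=0
  Q 172.50.156.99: descend ε ; hops seen [H5] ; pick H5
  Q 99.57.24.189: descend 0 ; hops seen [H5] ; pick H5
  + 70.39.0.0/16 (H1) depth=16
  Q 70.39.1.242: descend 0100011000100111 ; hops seen [H5,H1] ; pick H1
  + 50.201.0.0/16 (H4) depth=16
  + 50.201.176.0/20 (H1) depth=20
  Q 50.201.3.90: descend 0011001011001001 ; hops seen [H5,H4] ; pick H4
  Q 50.201.176.12: descend 00110010110010011011 ; hops seen [H5,H4,H1] ; pick H1
  + 70.39.128.0/20 (H3) depth=20
  Q 236.130.170.96: descend ε ; hops seen [H5] ; pick H5
  Q 50.201.20.85: descend 0011001011001001 ; hops seen [H5,H4] ; pick H4
  + 50.201.186.0/24 (H2) depth=24
  Q 50.201.176.3: descend 00110010110010011011 ; hops seen [H5,H4,H1] ; pick H1
  + 48.0.0.0/6 (H4) depth=6
  + 35.200.0.0/16 (H4) depth=16
  del 50.201.176.0/20 (clear depth 20)
  Q 70.39.140.32: descend 01000110001001111000 ; hops seen [H5,H1,H3] ; pick H3
  + 48.0.0.0/4 (H2) depth=4
  Q 50.201.186.0: descend 001100101100100110111010 ; hops seen [H5,H2,H4,H4,H2] ; pick H2
  + 35.200.66.0/24 (H0) depth=24
  del 50.201.186.0/24 (clear depth 24)
  Q 190.111.84.111: descend ε ; hops seen [H5] ; pick H5
  + 70.39.134.192/27 (H5) depth=27
  Q 35.200.66.34: descend 00100011110010000100001000 ; hops seen [H5,H4,H0] ; pick H0
  + 50.201.0.0/16 (H3) depth=16
  Q 70.39.0.15: descend 0100011000100111 ; hops seen [H5,H1] ; pick H1
  + 35.200.66.12/32 (H4) depth=32
  Q 48.0.0.0: descend 001100 ; hops seen [H5,H2,H4] ; pick H4
  + 35.192.0.0/12 (H3) depth=12

== LOOKUPS ==
["H5","H5","H1","H4","H1","H5","H4","H1","H3","H2","H5","H0","H1","H4"]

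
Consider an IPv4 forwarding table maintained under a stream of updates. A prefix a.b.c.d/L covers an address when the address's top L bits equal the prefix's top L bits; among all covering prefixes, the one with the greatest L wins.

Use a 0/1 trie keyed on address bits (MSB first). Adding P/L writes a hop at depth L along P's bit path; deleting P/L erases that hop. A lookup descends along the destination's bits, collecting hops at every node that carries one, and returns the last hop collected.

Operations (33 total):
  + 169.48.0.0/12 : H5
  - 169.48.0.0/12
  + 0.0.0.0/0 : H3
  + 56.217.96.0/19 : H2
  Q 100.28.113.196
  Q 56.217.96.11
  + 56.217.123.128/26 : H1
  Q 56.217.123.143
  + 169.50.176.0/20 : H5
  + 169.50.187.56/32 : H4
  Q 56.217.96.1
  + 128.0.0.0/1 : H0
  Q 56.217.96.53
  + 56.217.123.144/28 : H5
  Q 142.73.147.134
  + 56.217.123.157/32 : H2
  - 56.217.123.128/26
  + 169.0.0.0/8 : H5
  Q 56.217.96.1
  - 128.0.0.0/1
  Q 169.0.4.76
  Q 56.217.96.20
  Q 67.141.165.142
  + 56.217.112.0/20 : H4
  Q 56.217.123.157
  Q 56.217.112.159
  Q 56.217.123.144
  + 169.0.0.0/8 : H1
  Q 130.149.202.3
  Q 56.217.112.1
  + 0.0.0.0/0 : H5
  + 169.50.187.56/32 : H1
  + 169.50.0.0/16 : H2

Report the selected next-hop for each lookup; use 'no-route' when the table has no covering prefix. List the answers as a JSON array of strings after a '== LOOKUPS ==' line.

Apply in order:
  add 169.48.0.0/12 -> H5 at depth 12
  - 169.48.0.0/12 clear@12
  add 0.0.0.0/0 -> H3 at depth 0
  add 56.217.96.0/19 -> H2 at depth 19
  lookup 100.28.113.196: bits 0 walk d0:H3→d1:- -> H3
  lookup 56.217.96.11: bits 0011100011011001011 walk d0:H3→d1:-→d2:-→d3:-→d4:-→d5:-→d6:-→d7:-→d8:-→d9:-→d10:-→d11:-→d12:-→d13:-→d14:-→d15:-→d16:-→d17:-→d18:-→d19:H2 -> H2
  add 56.217.123.128/26 -> H1 at depth 26
  lookup 56.217.123.143: bits 00111000110110010111101110 walk d0:H3→d1:-→d2:-→d3:-→d4:-→d5:-→d6:-→d7:-→d8:-→d9:-→d10:-→d11:-→d12:-→d13:-→d14:-→d15:-→d16:-→d17:-→d18:-→d19:H2→d20:-→d21:-→d22:-→d23:-→d24:-→d25:-→d26:H1 -> H1
  add 169.50.176.0/20 -> H5 at depth 20
  add 169.50.187.56/32 -> H4 at depth 32
  lookup 56.217.96.1: bits 0011100011011001011 walk d0:H3→d1:-→d2:-→d3:-→d4:-→d5:-→d6:-→d7:-→d8:-→d9:-→d10:-→d11:-→d12:-→d13:-→d14:-→d15:-→d16:-→d17:-→d18:-→d19:H2 -> H2
  add 128.0.0.0/1 -> H0 at depth 1
  lookup 56.217.96.53: bits 0011100011011001011 walk d0:H3→d1:-→d2:-→d3:-→d4:-→d5:-→d6:-→d7:-→d8:-→d9:-→d10:-→d11:-→d12:-→d13:-→d14:-→d15:-→d16:-→d17:-→d18:-→d19:H2 -> H2
  add 56.217.123.144/28 -> H5 at depth 28
  lookup 142.73.147.134: bits 10 walk d0:H3→d1:H0→d2:- -> H0
  add 56.217.123.157/32 -> H2 at depth 32
  - 56.217.123.128/26 clear@26
  add 169.0.0.0/8 -> H5 at depth 8
  lookup 56.217.96.1: bits 0011100011011001011 walk d0:H3→d1:-→d2:-→d3:-→d4:-→d5:-→d6:-→d7:-→d8:-→d9:-→d10:-→d11:-→d12:-→d13:-→d14:-→d15:-→d16:-→d17:-→d18:-→d19:H2 -> H2
  - 128.0.0.0/1 clear@1
  lookup 169.0.4.76: bits 1010100100 walk d0:H3→d1:-→d2:-→d3:-→d4:-→d5:-→d6:-→d7:-→d8:H5→d9:-→d10:- -> H5
  lookup 56.217.96.20: bits 0011100011011001011 walk d0:H3→d1:-→d2:-→d3:-→d4:-→d5:-→d6:-→d7:-→d8:-→d9:-→d10:-→d11:-→d12:-→d13:-→d14:-→d15:-→d16:-→d17:-→d18:-→d19:H2 -> H2
  lookup 67.141.165.142: bits 0 walk d0:H3→d1:- -> H3
  add 56.217.112.0/20 -> H4 at depth 20
  lookup 56.217.123.157: bits 00111000110110010111101110011101 walk d0:H3→d1:-→d2:-→d3:-→d4:-→d5:-→d6:-→d7:-→d8:-→d9:-→d10:-→d11:-→d12:-→d13:-→d14:-→d15:-→d16:-→d17:-→d18:-→d19:H2→d20:H4→d21:-→d22:-→d23:-→d24:-→d25:-→d26:-→d27:-→d28:H5→d29:-→d30:-→d31:-→d32:H2 -> H2
  lookup 56.217.112.159: bits 00111000110110010111 walk d0:H3→d1:-→d2:-→d3:-→d4:-→d5:-→d6:-→d7:-→d8:-→d9:-→d10:-→d11:-→d12:-→d13:-→d14:-→d15:-→d16:-→d17:-→d18:-→d19:H2→d20:H4 -> H4
  lookup 56.217.123.144: bits 0011100011011001011110111001 walk d0:H3→d1:-→d2:-→d3:-→d4:-→d5:-→d6:-→d7:-→d8:-→d9:-→d10:-→d11:-→d12:-→d13:-→d14:-→d15:-→d16:-→d17:-→d18:-→d19:H2→d20:H4→d21:-→d22:-→d23:-→d24:-→d25:-→d26:-→d27:-→d28:H5 -> H5
  add 169.0.0.0/8 -> H1 at depth 8
  lookup 130.149.202.3: bits 10 walk d0:H3→d1:-→d2:- -> H3
  lookup 56.217.112.1: bits 00111000110110010111 walk d0:H3→d1:-→d2:-→d3:-→d4:-→d5:-→d6:-→d7:-→d8:-→d9:-→d10:-→d11:-→d12:-→d13:-→d14:-→d15:-→d16:-→d17:-→d18:-→d19:H2→d20:H4 -> H4
  add 0.0.0.0/0 -> H5 at depth 0
  add 169.50.187.56/32 -> H1 at depth 32
  add 169.50.0.0/16 -> H2 at depth 16

== LOOKUPS ==
["H3","H2","H1","H2","H2","H0","H2","H5","H2","H3","H2","H4","H5","H3","H4"]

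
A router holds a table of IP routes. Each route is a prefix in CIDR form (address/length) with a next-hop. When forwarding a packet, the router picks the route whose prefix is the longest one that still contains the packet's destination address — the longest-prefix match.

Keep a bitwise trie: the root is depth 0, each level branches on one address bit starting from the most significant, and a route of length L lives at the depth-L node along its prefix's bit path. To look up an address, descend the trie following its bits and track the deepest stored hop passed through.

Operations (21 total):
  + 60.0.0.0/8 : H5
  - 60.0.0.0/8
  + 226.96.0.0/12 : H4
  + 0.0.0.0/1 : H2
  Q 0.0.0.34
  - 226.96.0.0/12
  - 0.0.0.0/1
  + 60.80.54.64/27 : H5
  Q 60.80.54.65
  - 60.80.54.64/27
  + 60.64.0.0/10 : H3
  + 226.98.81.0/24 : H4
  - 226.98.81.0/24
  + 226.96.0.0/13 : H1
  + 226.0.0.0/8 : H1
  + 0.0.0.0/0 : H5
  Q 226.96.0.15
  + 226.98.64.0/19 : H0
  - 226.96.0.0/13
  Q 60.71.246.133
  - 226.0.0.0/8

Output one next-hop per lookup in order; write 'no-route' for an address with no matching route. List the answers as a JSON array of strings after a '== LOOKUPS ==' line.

Process each operation:
  + 60.0.0.0/8 (H5) depth=8
  del 60.0.0.0/8 (clear depth 8)
  + 226.96.0.0/12 (H4) depth=12
  + 0.0.0.0/1 (H2) depth=1
  ? 0.0.0.34  path d0:-→d1:H2→d2:-  best=H2
  del 226.96.0.0/12 (clear depth 12)
  del 0.0.0.0/1 (clear depth 1)
  + 60.80.54.64/27 (H5) depth=27
  ? 60.80.54.65  path d0:-→d1:-→d2:-→d3:-→d4:-→d5:-→d6:-→d7:-→d8:-→d9:-→d10:-→d11:-→d12:-→d13:-→d14:-→d15:-→d16:-→d17:-→d18:-→d19:-→d20:-→d21:-→d22:-→d23:-→d24:-→d25:-→d26:-→d27:H5  best=H5
  del 60.80.54.64/27 (clear depth 27)
  + 60.64.0.0/10 (H3) depth=10
  + 226.98.81.0/24 (H4) depth=24
  del 226.98.81.0/24 (clear depth 24)
  + 226.96.0.0/13 (H1) depth=13
  + 226.0.0.0/8 (H1) depth=8
  + 0.0.0.0/0 (H5) depth=0
  ? 226.96.0.15  path d0:H5→d1:-→d2:-→d3:-→d4:-→d5:-→d6:-→d7:-→d8:H1→d9:-→d10:-→d11:-→d12:-→d13:H1→d14:-  best=H1
  + 226.98.64.0/19 (H0) depth=19
  del 226.96.0.0/13 (clear depth 13)
  ? 60.71.246.133  path d0:H5→d1:-→d2:-→d3:-→d4:-→d5:-→d6:-→d7:-→d8:-→d9:-→d10:H3→d11:-  best=H3
  del 226.0.0.0/8 (clear depth 8)

== LOOKUPS ==
["H2","H5","H1","H3"]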